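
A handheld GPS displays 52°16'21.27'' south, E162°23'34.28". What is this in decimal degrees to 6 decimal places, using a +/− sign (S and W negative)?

Lat: 16′ + 21.27″ = 16.35450′; 52 + 16.35450/60 = 52.2725750
hemisphere S, so the sign is −
Lon: 162 + 23/60 + 34.28/3600 = 162.3928556
E ⇒ keep positive

-52.272575, 162.392856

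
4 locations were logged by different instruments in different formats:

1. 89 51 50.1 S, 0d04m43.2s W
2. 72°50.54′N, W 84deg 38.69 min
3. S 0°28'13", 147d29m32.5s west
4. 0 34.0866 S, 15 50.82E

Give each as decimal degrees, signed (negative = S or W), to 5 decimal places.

Point 1:
  Lat: 89° + 51/60 + 50.1/3600 = 89 + 0.850000 + 0.013917 = 89.863917
  S ⇒ negate
  Longitude: 4′ + 43.2″ = 4.72000′; 0 + 4.72000/60 = 0.078667
  W → negative
Point 2:
  Lat: 72 + 50.54/60 = 72.842333
  N ⇒ keep positive
  Lon: 84 + 38.69/60 = 84.644833
  W → negative
Point 3:
  Lat: 28′ + 13″ = 28.21667′; 0 + 28.21667/60 = 0.470278
  S ⇒ negate
  λ: 147 + 29/60 + 32.5/3600 = 147.492361
  W → negative
Point 4:
  Lat: 34.0866′ = 0.568110°; total 0.568110
  S → negative
  Longitude: 50.82′ = 0.847000°; total 15.847000
  E ⇒ keep positive

1. -89.86392, -0.07867
2. 72.84233, -84.64483
3. -0.47028, -147.49236
4. -0.56811, 15.84700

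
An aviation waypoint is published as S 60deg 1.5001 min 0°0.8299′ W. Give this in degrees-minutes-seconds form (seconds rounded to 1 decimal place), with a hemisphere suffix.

60°01′30.0″ S, 0°00′49.8″ W

Latitude: fractional minutes 0.50010 × 60 = 30.006″
λ: fractional minutes 0.82990 × 60 = 49.794″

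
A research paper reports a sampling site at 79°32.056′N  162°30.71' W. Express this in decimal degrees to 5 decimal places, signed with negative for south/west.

Latitude: 32.056′ = 0.534267°; total 79.534267
N ⇒ keep positive
Longitude: 162 + 30.71/60 = 162.511833
W → negative

79.53427, -162.51183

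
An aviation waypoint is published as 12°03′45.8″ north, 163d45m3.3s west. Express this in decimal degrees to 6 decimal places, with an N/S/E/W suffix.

Latitude: 12 + 3/60 + 45.8/3600 = 12.0627222
Lon: 163 + 45/60 + 3.3/3600 = 163.7509167

12.062722° N, 163.750917° W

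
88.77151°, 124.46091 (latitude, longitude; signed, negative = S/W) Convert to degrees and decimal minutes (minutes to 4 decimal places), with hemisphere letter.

88° 46.2906′ N, 124° 27.6546′ E

φ: 88° + 0.771510 × 60 = 88° 46.290600′
λ: 124° + 0.460910 × 60 = 124° 27.654600′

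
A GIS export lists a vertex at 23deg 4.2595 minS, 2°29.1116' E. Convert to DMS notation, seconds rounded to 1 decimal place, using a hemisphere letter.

23°04′15.6″ S, 2°29′6.7″ E

Lat: fractional minutes 0.25950 × 60 = 15.570″
λ: 29.11160′ → 29′ and 0.11160 × 60 = 6.696″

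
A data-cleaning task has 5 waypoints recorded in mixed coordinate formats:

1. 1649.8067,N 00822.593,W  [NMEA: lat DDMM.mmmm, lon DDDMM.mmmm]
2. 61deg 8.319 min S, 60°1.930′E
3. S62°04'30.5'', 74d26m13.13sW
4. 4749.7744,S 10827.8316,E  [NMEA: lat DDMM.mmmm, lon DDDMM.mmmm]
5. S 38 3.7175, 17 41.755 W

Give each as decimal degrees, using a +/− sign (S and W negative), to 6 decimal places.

1. 16.830112, -8.376550
2. -61.138650, 60.032167
3. -62.075139, -74.436981
4. -47.829573, 108.463860
5. -38.061958, -17.695917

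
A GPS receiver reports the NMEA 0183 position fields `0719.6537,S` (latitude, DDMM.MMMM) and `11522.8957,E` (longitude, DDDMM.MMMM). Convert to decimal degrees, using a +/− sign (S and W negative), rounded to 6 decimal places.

-7.327562, 115.381595

Latitude: split at 2 digits → 07° and 19.6537′; 7 + 19.6537/60 = 7.3275617
S ⇒ negate
Longitude: split at 3 digits → 115° and 22.8957′; 115 + 22.8957/60 = 115.3815950
E → positive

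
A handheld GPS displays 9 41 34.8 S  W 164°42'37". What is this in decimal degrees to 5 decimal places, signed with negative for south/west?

Lat: 9° + 41/60 + 34.8/3600 = 9 + 0.683333 + 0.009667 = 9.693000
S → negative
Longitude: 164° + 42/60 + 37/3600 = 164 + 0.700000 + 0.010278 = 164.710278
hemisphere W, so the sign is −

-9.69300, -164.71028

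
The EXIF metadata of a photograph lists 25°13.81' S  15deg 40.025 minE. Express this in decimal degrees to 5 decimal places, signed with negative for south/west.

-25.23017, 15.66708

φ: 25 + 13.81/60 = 25.230167
S → negative
Lon: 40.025′ = 0.667083°; total 15.667083
E ⇒ keep positive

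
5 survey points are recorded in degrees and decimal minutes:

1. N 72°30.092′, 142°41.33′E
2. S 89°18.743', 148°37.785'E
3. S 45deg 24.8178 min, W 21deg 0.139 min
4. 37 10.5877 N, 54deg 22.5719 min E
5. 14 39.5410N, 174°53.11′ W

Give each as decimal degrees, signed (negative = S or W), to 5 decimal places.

1. 72.50153, 142.68883
2. -89.31238, 148.62975
3. -45.41363, -21.00232
4. 37.17646, 54.37620
5. 14.65902, -174.88517

Point 1:
  Latitude: 30.092′ = 0.501533°; total 72.501533
  N ⇒ keep positive
  Longitude: 41.33′ = 0.688833°; total 142.688833
  E → positive
Point 2:
  φ: 18.743′ = 0.312383°; total 89.312383
  hemisphere S, so the sign is −
  Lon: 148 + 37.785/60 = 148.629750
  E ⇒ keep positive
Point 3:
  φ: 24.8178′ = 0.413630°; total 45.413630
  S → negative
  λ: 0.139′ = 0.002317°; total 21.002317
  W → negative
Point 4:
  Latitude: 37 + 10.5877/60 = 37.176462
  N → positive
  λ: 54 + 22.5719/60 = 54.376198
  E ⇒ keep positive
Point 5:
  Lat: 39.541′ = 0.659017°; total 14.659017
  N ⇒ keep positive
  λ: 174 + 53.11/60 = 174.885167
  W → negative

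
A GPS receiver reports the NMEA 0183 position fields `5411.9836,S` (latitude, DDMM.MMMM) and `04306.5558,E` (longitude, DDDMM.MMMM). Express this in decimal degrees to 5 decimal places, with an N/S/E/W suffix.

φ: split at 2 digits → 54° and 11.9836′; 54 + 11.9836/60 = 54.199727
Lon: split at 3 digits → 043° and 6.5558′; 43 + 6.5558/60 = 43.109263

54.19973° S, 43.10926° E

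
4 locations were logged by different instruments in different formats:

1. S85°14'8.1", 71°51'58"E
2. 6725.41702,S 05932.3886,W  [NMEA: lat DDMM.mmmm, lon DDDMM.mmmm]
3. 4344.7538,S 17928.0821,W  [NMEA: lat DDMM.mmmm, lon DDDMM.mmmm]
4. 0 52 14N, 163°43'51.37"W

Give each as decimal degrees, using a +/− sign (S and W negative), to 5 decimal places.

Point 1:
  Latitude: 85° + 14/60 + 8.1/3600 = 85 + 0.233333 + 0.002250 = 85.235583
  S ⇒ negate
  λ: 71 + 51/60 + 58/3600 = 71.866111
  E → positive
Point 2:
  Lat: split at 2 digits → 67° and 25.41702′; 67 + 25.41702/60 = 67.423617
  S ⇒ negate
  Lon: degrees = first 3 digits = 59, minutes = 32.3886; 59 + 32.3886/60 = 59.539810
  W ⇒ negate
Point 3:
  φ: degrees = first 2 digits = 43, minutes = 44.7538; 43 + 44.7538/60 = 43.745897
  S → negative
  Longitude: degrees = first 3 digits = 179, minutes = 28.0821; 179 + 28.0821/60 = 179.468035
  W → negative
Point 4:
  Lat: 0° + 52/60 + 14/3600 = 0 + 0.866667 + 0.003889 = 0.870556
  N → positive
  Longitude: 163° + 43/60 + 51.37/3600 = 163 + 0.716667 + 0.014269 = 163.730936
  W → negative

1. -85.23558, 71.86611
2. -67.42362, -59.53981
3. -43.74590, -179.46804
4. 0.87056, -163.73094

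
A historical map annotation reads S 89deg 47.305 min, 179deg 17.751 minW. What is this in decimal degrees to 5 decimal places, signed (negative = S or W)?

φ: 47.305′ = 0.788417°; total 89.788417
S → negative
Longitude: 17.751′ = 0.295850°; total 179.295850
W ⇒ negate

-89.78842, -179.29585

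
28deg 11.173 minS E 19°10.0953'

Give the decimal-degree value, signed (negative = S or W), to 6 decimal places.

-28.186217, 19.168255

Latitude: 11.173′ = 0.186217°; total 28.1862167
hemisphere S, so the sign is −
λ: 19 + 10.0953/60 = 19.1682550
E → positive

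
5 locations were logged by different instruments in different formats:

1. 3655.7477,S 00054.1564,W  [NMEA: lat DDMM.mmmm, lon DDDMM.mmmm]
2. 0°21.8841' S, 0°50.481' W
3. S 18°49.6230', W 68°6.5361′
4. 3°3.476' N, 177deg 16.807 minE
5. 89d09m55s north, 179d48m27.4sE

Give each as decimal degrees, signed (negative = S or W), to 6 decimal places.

1. -36.929128, -0.902607
2. -0.364735, -0.841350
3. -18.827050, -68.108935
4. 3.057933, 177.280117
5. 89.165278, 179.807611

Point 1:
  Lat: split at 2 digits → 36° and 55.7477′; 36 + 55.7477/60 = 36.9291283
  S ⇒ negate
  Lon: split at 3 digits → 000° and 54.1564′; 0 + 54.1564/60 = 0.9026067
  W → negative
Point 2:
  Lat: 0 + 21.8841/60 = 0.3647350
  S → negative
  Lon: 0 + 50.481/60 = 0.8413500
  W → negative
Point 3:
  Lat: 49.623′ = 0.827050°; total 18.8270500
  S → negative
  Longitude: 68 + 6.5361/60 = 68.1089350
  W → negative
Point 4:
  φ: 3 + 3.476/60 = 3.0579333
  N ⇒ keep positive
  Longitude: 16.807′ = 0.280117°; total 177.2801167
  E → positive
Point 5:
  Lat: 89 + 9/60 + 55/3600 = 89.1652778
  N ⇒ keep positive
  Longitude: 179° + 48/60 + 27.4/3600 = 179 + 0.800000 + 0.007611 = 179.8076111
  E → positive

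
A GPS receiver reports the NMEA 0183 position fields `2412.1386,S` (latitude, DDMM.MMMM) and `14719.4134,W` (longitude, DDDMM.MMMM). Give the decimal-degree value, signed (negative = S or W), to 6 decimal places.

φ: degrees = first 2 digits = 24, minutes = 12.1386; 24 + 12.1386/60 = 24.2023100
hemisphere S, so the sign is −
Longitude: split at 3 digits → 147° and 19.4134′; 147 + 19.4134/60 = 147.3235567
W ⇒ negate

-24.202310, -147.323557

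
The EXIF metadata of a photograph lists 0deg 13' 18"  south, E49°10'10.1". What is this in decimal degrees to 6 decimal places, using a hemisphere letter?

0.221667° S, 49.169472° E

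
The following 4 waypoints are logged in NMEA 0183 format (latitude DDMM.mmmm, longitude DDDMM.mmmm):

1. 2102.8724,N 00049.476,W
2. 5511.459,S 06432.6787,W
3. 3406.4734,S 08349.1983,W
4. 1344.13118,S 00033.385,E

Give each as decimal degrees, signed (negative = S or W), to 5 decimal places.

Point 1:
  φ: split at 2 digits → 21° and 2.8724′; 21 + 2.8724/60 = 21.047873
  N ⇒ keep positive
  Longitude: split at 3 digits → 000° and 49.476′; 0 + 49.476/60 = 0.824600
  hemisphere W, so the sign is −
Point 2:
  φ: degrees = first 2 digits = 55, minutes = 11.459; 55 + 11.459/60 = 55.190983
  S → negative
  Longitude: degrees = first 3 digits = 64, minutes = 32.6787; 64 + 32.6787/60 = 64.544645
  W ⇒ negate
Point 3:
  Latitude: degrees = first 2 digits = 34, minutes = 6.4734; 34 + 6.4734/60 = 34.107890
  hemisphere S, so the sign is −
  Longitude: degrees = first 3 digits = 83, minutes = 49.1983; 83 + 49.1983/60 = 83.819972
  W ⇒ negate
Point 4:
  Lat: degrees = first 2 digits = 13, minutes = 44.13118; 13 + 44.13118/60 = 13.735520
  S ⇒ negate
  Longitude: degrees = first 3 digits = 0, minutes = 33.385; 0 + 33.385/60 = 0.556417
  E ⇒ keep positive

1. 21.04787, -0.82460
2. -55.19098, -64.54465
3. -34.10789, -83.81997
4. -13.73552, 0.55642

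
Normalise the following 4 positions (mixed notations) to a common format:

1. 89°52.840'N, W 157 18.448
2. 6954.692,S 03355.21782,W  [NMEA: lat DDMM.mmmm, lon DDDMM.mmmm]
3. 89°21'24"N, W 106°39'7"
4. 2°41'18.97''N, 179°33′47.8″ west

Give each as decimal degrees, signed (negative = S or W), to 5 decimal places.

1. 89.88067, -157.30747
2. -69.91153, -33.92030
3. 89.35667, -106.65194
4. 2.68860, -179.56328

Point 1:
  Lat: 52.84′ = 0.880667°; total 89.880667
  N ⇒ keep positive
  Longitude: 157 + 18.448/60 = 157.307467
  W ⇒ negate
Point 2:
  φ: degrees = first 2 digits = 69, minutes = 54.692; 69 + 54.692/60 = 69.911533
  S ⇒ negate
  Longitude: split at 3 digits → 033° and 55.21782′; 33 + 55.21782/60 = 33.920297
  W ⇒ negate
Point 3:
  φ: 89° + 21/60 + 24/3600 = 89 + 0.350000 + 0.006667 = 89.356667
  N → positive
  Lon: 39′ + 7″ = 39.11667′; 106 + 39.11667/60 = 106.651944
  W → negative
Point 4:
  Lat: 2° + 41/60 + 18.97/3600 = 2 + 0.683333 + 0.005269 = 2.688603
  N → positive
  Lon: 179 + 33/60 + 47.8/3600 = 179.563278
  W → negative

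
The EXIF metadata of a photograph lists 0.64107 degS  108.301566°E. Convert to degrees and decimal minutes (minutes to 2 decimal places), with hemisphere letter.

0° 38.46′ S, 108° 18.09′ E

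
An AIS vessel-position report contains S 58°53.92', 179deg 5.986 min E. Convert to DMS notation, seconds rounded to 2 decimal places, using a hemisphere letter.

58°53′55.20″ S, 179°05′59.16″ E

φ: fractional minutes 0.92000 × 60 = 55.2000″
Longitude: 5.98600′ → 5′ and 0.98600 × 60 = 59.1600″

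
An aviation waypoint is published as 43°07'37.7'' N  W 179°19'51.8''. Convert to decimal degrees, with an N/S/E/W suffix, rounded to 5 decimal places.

43.12714° N, 179.33106° W

Lat: 7′ + 37.7″ = 7.62833′; 43 + 7.62833/60 = 43.127139
λ: 19′ + 51.8″ = 19.86333′; 179 + 19.86333/60 = 179.331056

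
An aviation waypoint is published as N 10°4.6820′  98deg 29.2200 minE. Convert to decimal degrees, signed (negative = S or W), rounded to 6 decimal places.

10.078033, 98.487000

Latitude: 10 + 4.682/60 = 10.0780333
N → positive
Longitude: 98 + 29.22/60 = 98.4870000
E ⇒ keep positive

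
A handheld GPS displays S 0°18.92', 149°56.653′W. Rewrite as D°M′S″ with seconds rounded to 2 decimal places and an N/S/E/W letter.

Latitude: 18.92000′ → 18′ and 0.92000 × 60 = 55.2000″
Longitude: fractional minutes 0.65300 × 60 = 39.1800″

0°18′55.20″ S, 149°56′39.18″ W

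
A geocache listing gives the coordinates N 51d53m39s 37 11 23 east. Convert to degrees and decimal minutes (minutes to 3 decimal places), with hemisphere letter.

51° 53.650′ N, 37° 11.383′ E

Latitude: 53 + 39/60 = 53.65000′
Longitude: seconds/60 = 0.38333; minutes = 11 + 0.38333 = 11.38333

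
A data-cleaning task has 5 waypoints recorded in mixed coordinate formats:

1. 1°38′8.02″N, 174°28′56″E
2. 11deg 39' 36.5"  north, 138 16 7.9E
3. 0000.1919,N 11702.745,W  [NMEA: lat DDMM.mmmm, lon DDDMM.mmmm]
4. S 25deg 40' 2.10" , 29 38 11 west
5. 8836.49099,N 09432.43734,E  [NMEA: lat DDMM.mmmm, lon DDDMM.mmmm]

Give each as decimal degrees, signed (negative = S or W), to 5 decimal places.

Point 1:
  φ: 1° + 38/60 + 8.02/3600 = 1 + 0.633333 + 0.002228 = 1.635561
  N ⇒ keep positive
  λ: 174° + 28/60 + 56/3600 = 174 + 0.466667 + 0.015556 = 174.482222
  E → positive
Point 2:
  Latitude: 11° + 39/60 + 36.5/3600 = 11 + 0.650000 + 0.010139 = 11.660139
  N → positive
  λ: 138° + 16/60 + 7.9/3600 = 138 + 0.266667 + 0.002194 = 138.268861
  E → positive
Point 3:
  Lat: degrees = first 2 digits = 0, minutes = 0.1919; 0 + 0.1919/60 = 0.003198
  N ⇒ keep positive
  λ: degrees = first 3 digits = 117, minutes = 2.745; 117 + 2.745/60 = 117.045750
  W → negative
Point 4:
  φ: 40′ + 2.1″ = 40.03500′; 25 + 40.03500/60 = 25.667250
  S → negative
  Lon: 29 + 38/60 + 11/3600 = 29.636389
  W → negative
Point 5:
  Latitude: degrees = first 2 digits = 88, minutes = 36.49099; 88 + 36.49099/60 = 88.608183
  N → positive
  Lon: split at 3 digits → 094° and 32.43734′; 94 + 32.43734/60 = 94.540622
  E → positive

1. 1.63556, 174.48222
2. 11.66014, 138.26886
3. 0.00320, -117.04575
4. -25.66725, -29.63639
5. 88.60818, 94.54062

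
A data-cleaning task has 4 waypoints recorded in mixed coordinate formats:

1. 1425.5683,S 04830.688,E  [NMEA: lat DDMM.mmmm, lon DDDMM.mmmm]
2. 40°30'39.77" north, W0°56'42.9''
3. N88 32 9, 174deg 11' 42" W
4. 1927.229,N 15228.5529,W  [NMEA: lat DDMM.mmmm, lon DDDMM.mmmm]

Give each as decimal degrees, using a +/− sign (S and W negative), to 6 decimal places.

1. -14.426138, 48.511467
2. 40.511047, -0.945250
3. 88.535833, -174.195000
4. 19.453817, -152.475882

Point 1:
  Lat: split at 2 digits → 14° and 25.5683′; 14 + 25.5683/60 = 14.4261383
  S → negative
  λ: degrees = first 3 digits = 48, minutes = 30.688; 48 + 30.688/60 = 48.5114667
  E → positive
Point 2:
  φ: 40 + 30/60 + 39.77/3600 = 40.5110472
  N ⇒ keep positive
  Longitude: 0° + 56/60 + 42.9/3600 = 0 + 0.933333 + 0.011917 = 0.9452500
  W → negative
Point 3:
  Lat: 32′ + 9″ = 32.15000′; 88 + 32.15000/60 = 88.5358333
  N → positive
  Longitude: 174° + 11/60 + 42/3600 = 174 + 0.183333 + 0.011667 = 174.1950000
  hemisphere W, so the sign is −
Point 4:
  Lat: degrees = first 2 digits = 19, minutes = 27.229; 19 + 27.229/60 = 19.4538167
  N ⇒ keep positive
  Longitude: split at 3 digits → 152° and 28.5529′; 152 + 28.5529/60 = 152.4758817
  W ⇒ negate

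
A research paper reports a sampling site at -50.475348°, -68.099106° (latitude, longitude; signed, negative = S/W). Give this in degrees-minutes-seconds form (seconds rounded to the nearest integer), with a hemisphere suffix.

50°28′31″ S, 68°05′57″ W

Latitude is negative → S; |value| = 50.475348
Lat: 0.475348 × 60 = 28.52088′ → 28′, remainder × 60 = 31.25″
Longitude is negative → W; |value| = 68.099106
Lon: 0.099106 × 60 = 5.94636′ → 5′, remainder × 60 = 56.78″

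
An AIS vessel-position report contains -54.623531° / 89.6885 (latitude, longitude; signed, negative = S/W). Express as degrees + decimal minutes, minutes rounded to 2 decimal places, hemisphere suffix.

54° 37.41′ S, 89° 41.31′ E

Latitude is negative → S; |value| = 54.623531
Lat: minutes = (54.623531 − 54) × 60 = 37.4119
Lon: 89° + 0.688500 × 60 = 89° 41.3100′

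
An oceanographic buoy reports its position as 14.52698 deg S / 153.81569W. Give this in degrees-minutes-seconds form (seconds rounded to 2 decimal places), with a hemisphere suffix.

14°31′37.13″ S, 153°48′56.48″ W

Latitude: whole degrees 14; 31.61880′ → 31′ and 37.1280″
Lon: 0.815690° → 48.94140′; 0.94140 × 60 = 56.4840″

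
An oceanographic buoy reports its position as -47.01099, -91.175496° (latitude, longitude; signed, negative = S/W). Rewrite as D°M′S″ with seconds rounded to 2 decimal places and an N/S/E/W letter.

Latitude is negative → S; |value| = 47.010990
φ: 0.010990° → 0.65940′; 0.65940 × 60 = 39.5640″
Longitude is negative → W; |value| = 91.175496
Lon: whole degrees 91; 10.52976′ → 10′ and 31.7856″

47°00′39.56″ S, 91°10′31.79″ W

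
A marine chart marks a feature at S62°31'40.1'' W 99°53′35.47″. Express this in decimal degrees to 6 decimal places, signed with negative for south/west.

φ: 62° + 31/60 + 40.1/3600 = 62 + 0.516667 + 0.011139 = 62.5278056
S ⇒ negate
λ: 99 + 53/60 + 35.47/3600 = 99.8931861
hemisphere W, so the sign is −

-62.527806, -99.893186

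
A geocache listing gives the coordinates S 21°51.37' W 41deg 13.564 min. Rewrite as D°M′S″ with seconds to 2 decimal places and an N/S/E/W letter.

21°51′22.20″ S, 41°13′33.84″ W

φ: 51.37000′ → 51′ and 0.37000 × 60 = 22.2000″
Longitude: fractional minutes 0.56400 × 60 = 33.8400″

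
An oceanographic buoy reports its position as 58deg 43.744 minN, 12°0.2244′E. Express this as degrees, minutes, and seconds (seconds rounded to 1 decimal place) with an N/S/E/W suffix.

Latitude: 43.74400′ → 43′ and 0.74400 × 60 = 44.640″
Longitude: 0.22440′ → 0′ and 0.22440 × 60 = 13.464″

58°43′44.6″ N, 12°00′13.5″ E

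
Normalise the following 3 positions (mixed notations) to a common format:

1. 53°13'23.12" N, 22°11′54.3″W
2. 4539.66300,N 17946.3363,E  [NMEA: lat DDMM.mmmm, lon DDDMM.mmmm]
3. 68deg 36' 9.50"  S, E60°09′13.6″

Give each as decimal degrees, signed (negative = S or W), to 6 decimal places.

Point 1:
  Latitude: 53° + 13/60 + 23.12/3600 = 53 + 0.216667 + 0.006422 = 53.2230889
  N ⇒ keep positive
  Lon: 22° + 11/60 + 54.3/3600 = 22 + 0.183333 + 0.015083 = 22.1984167
  W → negative
Point 2:
  Latitude: degrees = first 2 digits = 45, minutes = 39.663; 45 + 39.663/60 = 45.6610500
  N ⇒ keep positive
  Longitude: split at 3 digits → 179° and 46.3363′; 179 + 46.3363/60 = 179.7722717
  E → positive
Point 3:
  φ: 36′ + 9.5″ = 36.15833′; 68 + 36.15833/60 = 68.6026389
  S → negative
  Lon: 9′ + 13.6″ = 9.22667′; 60 + 9.22667/60 = 60.1537778
  E → positive

1. 53.223089, -22.198417
2. 45.661050, 179.772272
3. -68.602639, 60.153778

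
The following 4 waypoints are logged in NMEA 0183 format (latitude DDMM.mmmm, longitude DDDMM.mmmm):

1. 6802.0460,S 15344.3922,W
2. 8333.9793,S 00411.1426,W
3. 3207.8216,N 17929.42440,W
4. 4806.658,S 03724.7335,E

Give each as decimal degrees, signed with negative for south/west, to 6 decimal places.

1. -68.034100, -153.739870
2. -83.566322, -4.185710
3. 32.130360, -179.490407
4. -48.110967, 37.412225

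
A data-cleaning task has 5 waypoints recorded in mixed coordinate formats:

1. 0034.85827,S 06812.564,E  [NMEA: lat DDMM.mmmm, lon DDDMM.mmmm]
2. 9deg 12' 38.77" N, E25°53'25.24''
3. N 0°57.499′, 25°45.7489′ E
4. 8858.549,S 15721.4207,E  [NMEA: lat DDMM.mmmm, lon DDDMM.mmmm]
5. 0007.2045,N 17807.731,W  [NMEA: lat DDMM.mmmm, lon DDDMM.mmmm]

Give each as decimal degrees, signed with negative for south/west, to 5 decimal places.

1. -0.58097, 68.20940
2. 9.21077, 25.89034
3. 0.95832, 25.76248
4. -88.97582, 157.35701
5. 0.12008, -178.12885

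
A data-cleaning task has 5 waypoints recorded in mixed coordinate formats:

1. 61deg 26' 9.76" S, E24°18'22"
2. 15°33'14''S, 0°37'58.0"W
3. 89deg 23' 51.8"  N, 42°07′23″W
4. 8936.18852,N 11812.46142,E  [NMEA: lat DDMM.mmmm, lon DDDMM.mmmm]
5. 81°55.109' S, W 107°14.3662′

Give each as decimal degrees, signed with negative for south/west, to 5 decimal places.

1. -61.43604, 24.30611
2. -15.55389, -0.63278
3. 89.39772, -42.12306
4. 89.60314, 118.20769
5. -81.91848, -107.23944

Point 1:
  Latitude: 61° + 26/60 + 9.76/3600 = 61 + 0.433333 + 0.002711 = 61.436044
  S → negative
  Lon: 18′ + 22″ = 18.36667′; 24 + 18.36667/60 = 24.306111
  E ⇒ keep positive
Point 2:
  Lat: 15° + 33/60 + 14/3600 = 15 + 0.550000 + 0.003889 = 15.553889
  S → negative
  λ: 0° + 37/60 + 58/3600 = 0 + 0.616667 + 0.016111 = 0.632778
  W ⇒ negate
Point 3:
  Lat: 23′ + 51.8″ = 23.86333′; 89 + 23.86333/60 = 89.397722
  N ⇒ keep positive
  Longitude: 42 + 7/60 + 23/3600 = 42.123056
  W → negative
Point 4:
  Lat: degrees = first 2 digits = 89, minutes = 36.18852; 89 + 36.18852/60 = 89.603142
  N → positive
  Lon: degrees = first 3 digits = 118, minutes = 12.46142; 118 + 12.46142/60 = 118.207690
  E → positive
Point 5:
  Lat: 81 + 55.109/60 = 81.918483
  S → negative
  Lon: 14.3662′ = 0.239437°; total 107.239437
  W → negative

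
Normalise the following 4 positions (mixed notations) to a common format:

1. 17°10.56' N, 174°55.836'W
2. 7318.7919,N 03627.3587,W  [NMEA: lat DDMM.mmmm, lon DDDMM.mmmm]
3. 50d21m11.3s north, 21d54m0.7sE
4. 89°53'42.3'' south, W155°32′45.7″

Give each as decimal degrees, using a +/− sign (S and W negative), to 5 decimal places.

Point 1:
  Lat: 17 + 10.56/60 = 17.176000
  N ⇒ keep positive
  Longitude: 55.836′ = 0.930600°; total 174.930600
  W → negative
Point 2:
  φ: degrees = first 2 digits = 73, minutes = 18.7919; 73 + 18.7919/60 = 73.313198
  N → positive
  Longitude: degrees = first 3 digits = 36, minutes = 27.3587; 36 + 27.3587/60 = 36.455978
  W → negative
Point 3:
  Latitude: 50° + 21/60 + 11.3/3600 = 50 + 0.350000 + 0.003139 = 50.353139
  N → positive
  Lon: 21° + 54/60 + 0.7/3600 = 21 + 0.900000 + 0.000194 = 21.900194
  E ⇒ keep positive
Point 4:
  Latitude: 53′ + 42.3″ = 53.70500′; 89 + 53.70500/60 = 89.895083
  hemisphere S, so the sign is −
  Lon: 155° + 32/60 + 45.7/3600 = 155 + 0.533333 + 0.012694 = 155.546028
  W ⇒ negate

1. 17.17600, -174.93060
2. 73.31320, -36.45598
3. 50.35314, 21.90019
4. -89.89508, -155.54603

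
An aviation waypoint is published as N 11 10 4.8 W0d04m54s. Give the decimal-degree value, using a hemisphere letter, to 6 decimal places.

11.168000° N, 0.081667° W

φ: 11 + 10/60 + 4.8/3600 = 11.1680000
Longitude: 0 + 4/60 + 54/3600 = 0.0816667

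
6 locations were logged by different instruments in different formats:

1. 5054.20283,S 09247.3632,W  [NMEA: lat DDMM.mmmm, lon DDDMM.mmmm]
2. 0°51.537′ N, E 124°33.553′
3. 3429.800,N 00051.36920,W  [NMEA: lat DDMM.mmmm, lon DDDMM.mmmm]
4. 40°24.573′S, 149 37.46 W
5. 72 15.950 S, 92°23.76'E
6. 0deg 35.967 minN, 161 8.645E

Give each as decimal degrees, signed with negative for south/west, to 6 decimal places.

1. -50.903381, -92.789387
2. 0.858950, 124.559217
3. 34.496667, -0.856153
4. -40.409550, -149.624333
5. -72.265833, 92.396000
6. 0.599450, 161.144083

Point 1:
  Lat: split at 2 digits → 50° and 54.20283′; 50 + 54.20283/60 = 50.9033805
  hemisphere S, so the sign is −
  Longitude: split at 3 digits → 092° and 47.3632′; 92 + 47.3632/60 = 92.7893867
  hemisphere W, so the sign is −
Point 2:
  φ: 51.537′ = 0.858950°; total 0.8589500
  N → positive
  Lon: 33.553′ = 0.559217°; total 124.5592167
  E → positive
Point 3:
  Lat: degrees = first 2 digits = 34, minutes = 29.8; 34 + 29.8/60 = 34.4966667
  N ⇒ keep positive
  λ: degrees = first 3 digits = 0, minutes = 51.3692; 0 + 51.3692/60 = 0.8561533
  W → negative
Point 4:
  φ: 24.573′ = 0.409550°; total 40.4095500
  S ⇒ negate
  Lon: 149 + 37.46/60 = 149.6243333
  W ⇒ negate
Point 5:
  φ: 72 + 15.95/60 = 72.2658333
  S → negative
  Lon: 92 + 23.76/60 = 92.3960000
  E ⇒ keep positive
Point 6:
  Lat: 35.967′ = 0.599450°; total 0.5994500
  N ⇒ keep positive
  λ: 161 + 8.645/60 = 161.1440833
  E → positive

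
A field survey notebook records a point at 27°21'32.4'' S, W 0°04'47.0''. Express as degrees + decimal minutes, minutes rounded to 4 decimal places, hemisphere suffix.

27° 21.5400′ S, 0° 4.7833′ W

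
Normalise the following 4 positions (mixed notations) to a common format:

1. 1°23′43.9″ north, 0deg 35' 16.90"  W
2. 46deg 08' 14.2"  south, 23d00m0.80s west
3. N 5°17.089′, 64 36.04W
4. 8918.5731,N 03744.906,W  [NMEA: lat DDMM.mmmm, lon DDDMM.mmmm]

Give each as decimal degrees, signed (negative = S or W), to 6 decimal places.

Point 1:
  φ: 1 + 23/60 + 43.9/3600 = 1.3955278
  N ⇒ keep positive
  Longitude: 0° + 35/60 + 16.9/3600 = 0 + 0.583333 + 0.004694 = 0.5880278
  hemisphere W, so the sign is −
Point 2:
  Lat: 46 + 8/60 + 14.2/3600 = 46.1372778
  S ⇒ negate
  λ: 23 + 0/60 + 0.8/3600 = 23.0002222
  hemisphere W, so the sign is −
Point 3:
  Latitude: 17.089′ = 0.284817°; total 5.2848167
  N → positive
  Longitude: 64 + 36.04/60 = 64.6006667
  W ⇒ negate
Point 4:
  φ: split at 2 digits → 89° and 18.5731′; 89 + 18.5731/60 = 89.3095517
  N → positive
  Longitude: degrees = first 3 digits = 37, minutes = 44.906; 37 + 44.906/60 = 37.7484333
  hemisphere W, so the sign is −

1. 1.395528, -0.588028
2. -46.137278, -23.000222
3. 5.284817, -64.600667
4. 89.309552, -37.748433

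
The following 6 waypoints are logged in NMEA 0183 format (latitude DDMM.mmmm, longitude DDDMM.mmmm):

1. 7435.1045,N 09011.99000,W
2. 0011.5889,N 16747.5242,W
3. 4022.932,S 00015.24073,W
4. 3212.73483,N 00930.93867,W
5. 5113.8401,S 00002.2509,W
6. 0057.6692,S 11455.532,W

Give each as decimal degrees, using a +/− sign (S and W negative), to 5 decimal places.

Point 1:
  Latitude: degrees = first 2 digits = 74, minutes = 35.1045; 74 + 35.1045/60 = 74.585075
  N ⇒ keep positive
  λ: split at 3 digits → 090° and 11.99′; 90 + 11.99/60 = 90.199833
  W → negative
Point 2:
  φ: split at 2 digits → 00° and 11.5889′; 0 + 11.5889/60 = 0.193148
  N → positive
  Longitude: degrees = first 3 digits = 167, minutes = 47.5242; 167 + 47.5242/60 = 167.792070
  W ⇒ negate
Point 3:
  Latitude: degrees = first 2 digits = 40, minutes = 22.932; 40 + 22.932/60 = 40.382200
  hemisphere S, so the sign is −
  Lon: degrees = first 3 digits = 0, minutes = 15.24073; 0 + 15.24073/60 = 0.254012
  hemisphere W, so the sign is −
Point 4:
  Lat: split at 2 digits → 32° and 12.73483′; 32 + 12.73483/60 = 32.212247
  N → positive
  Lon: degrees = first 3 digits = 9, minutes = 30.93867; 9 + 30.93867/60 = 9.515645
  W ⇒ negate
Point 5:
  φ: degrees = first 2 digits = 51, minutes = 13.8401; 51 + 13.8401/60 = 51.230668
  S ⇒ negate
  Longitude: split at 3 digits → 000° and 2.2509′; 0 + 2.2509/60 = 0.037515
  W → negative
Point 6:
  Latitude: degrees = first 2 digits = 0, minutes = 57.6692; 0 + 57.6692/60 = 0.961153
  S ⇒ negate
  λ: split at 3 digits → 114° and 55.532′; 114 + 55.532/60 = 114.925533
  hemisphere W, so the sign is −

1. 74.58508, -90.19983
2. 0.19315, -167.79207
3. -40.38220, -0.25401
4. 32.21225, -9.51564
5. -51.23067, -0.03752
6. -0.96115, -114.92553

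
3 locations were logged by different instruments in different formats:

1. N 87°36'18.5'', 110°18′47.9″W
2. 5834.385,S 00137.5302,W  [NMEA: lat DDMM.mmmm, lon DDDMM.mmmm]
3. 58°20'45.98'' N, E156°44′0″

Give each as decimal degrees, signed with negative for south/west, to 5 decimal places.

Point 1:
  φ: 36′ + 18.5″ = 36.30833′; 87 + 36.30833/60 = 87.605139
  N → positive
  λ: 18′ + 47.9″ = 18.79833′; 110 + 18.79833/60 = 110.313306
  W ⇒ negate
Point 2:
  φ: split at 2 digits → 58° and 34.385′; 58 + 34.385/60 = 58.573083
  hemisphere S, so the sign is −
  λ: split at 3 digits → 001° and 37.5302′; 1 + 37.5302/60 = 1.625503
  hemisphere W, so the sign is −
Point 3:
  Lat: 58° + 20/60 + 45.98/3600 = 58 + 0.333333 + 0.012772 = 58.346106
  N ⇒ keep positive
  λ: 156 + 44/60 + 0/3600 = 156.733333
  E ⇒ keep positive

1. 87.60514, -110.31331
2. -58.57308, -1.62550
3. 58.34611, 156.73333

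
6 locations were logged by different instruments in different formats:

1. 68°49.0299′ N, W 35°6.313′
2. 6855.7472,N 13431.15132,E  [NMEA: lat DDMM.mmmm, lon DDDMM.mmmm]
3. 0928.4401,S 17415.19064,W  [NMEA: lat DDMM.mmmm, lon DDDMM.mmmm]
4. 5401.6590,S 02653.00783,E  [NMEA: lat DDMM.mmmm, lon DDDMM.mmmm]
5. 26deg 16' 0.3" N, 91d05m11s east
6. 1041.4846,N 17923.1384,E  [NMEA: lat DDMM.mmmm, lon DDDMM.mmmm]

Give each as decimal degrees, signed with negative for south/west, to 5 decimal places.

Point 1:
  Lat: 68 + 49.0299/60 = 68.817165
  N → positive
  Lon: 6.313′ = 0.105217°; total 35.105217
  W ⇒ negate
Point 2:
  Latitude: split at 2 digits → 68° and 55.7472′; 68 + 55.7472/60 = 68.929120
  N → positive
  Lon: degrees = first 3 digits = 134, minutes = 31.15132; 134 + 31.15132/60 = 134.519189
  E → positive
Point 3:
  φ: degrees = first 2 digits = 9, minutes = 28.4401; 9 + 28.4401/60 = 9.474002
  S → negative
  Longitude: split at 3 digits → 174° and 15.19064′; 174 + 15.19064/60 = 174.253177
  W ⇒ negate
Point 4:
  Latitude: degrees = first 2 digits = 54, minutes = 1.659; 54 + 1.659/60 = 54.027650
  S ⇒ negate
  Lon: degrees = first 3 digits = 26, minutes = 53.00783; 26 + 53.00783/60 = 26.883464
  E → positive
Point 5:
  Lat: 26 + 16/60 + 0.3/3600 = 26.266750
  N ⇒ keep positive
  λ: 5′ + 11″ = 5.18333′; 91 + 5.18333/60 = 91.086389
  E ⇒ keep positive
Point 6:
  Latitude: split at 2 digits → 10° and 41.4846′; 10 + 41.4846/60 = 10.691410
  N ⇒ keep positive
  Lon: degrees = first 3 digits = 179, minutes = 23.1384; 179 + 23.1384/60 = 179.385640
  E ⇒ keep positive

1. 68.81717, -35.10522
2. 68.92912, 134.51919
3. -9.47400, -174.25318
4. -54.02765, 26.88346
5. 26.26675, 91.08639
6. 10.69141, 179.38564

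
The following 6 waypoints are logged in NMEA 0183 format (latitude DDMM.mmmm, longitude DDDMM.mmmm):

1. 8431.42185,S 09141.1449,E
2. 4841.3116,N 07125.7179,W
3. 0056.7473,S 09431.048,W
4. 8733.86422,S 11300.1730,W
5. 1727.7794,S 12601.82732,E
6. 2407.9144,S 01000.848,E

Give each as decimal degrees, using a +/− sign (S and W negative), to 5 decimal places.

Point 1:
  Lat: degrees = first 2 digits = 84, minutes = 31.42185; 84 + 31.42185/60 = 84.523698
  hemisphere S, so the sign is −
  Lon: degrees = first 3 digits = 91, minutes = 41.1449; 91 + 41.1449/60 = 91.685748
  E → positive
Point 2:
  Latitude: split at 2 digits → 48° and 41.3116′; 48 + 41.3116/60 = 48.688527
  N → positive
  Lon: split at 3 digits → 071° and 25.7179′; 71 + 25.7179/60 = 71.428632
  W → negative
Point 3:
  φ: degrees = first 2 digits = 0, minutes = 56.7473; 0 + 56.7473/60 = 0.945788
  hemisphere S, so the sign is −
  λ: degrees = first 3 digits = 94, minutes = 31.048; 94 + 31.048/60 = 94.517467
  hemisphere W, so the sign is −
Point 4:
  φ: degrees = first 2 digits = 87, minutes = 33.86422; 87 + 33.86422/60 = 87.564404
  S ⇒ negate
  Longitude: degrees = first 3 digits = 113, minutes = 0.173; 113 + 0.173/60 = 113.002883
  hemisphere W, so the sign is −
Point 5:
  Latitude: split at 2 digits → 17° and 27.7794′; 17 + 27.7794/60 = 17.462990
  hemisphere S, so the sign is −
  Lon: degrees = first 3 digits = 126, minutes = 1.82732; 126 + 1.82732/60 = 126.030455
  E → positive
Point 6:
  Latitude: split at 2 digits → 24° and 7.9144′; 24 + 7.9144/60 = 24.131907
  hemisphere S, so the sign is −
  Longitude: split at 3 digits → 010° and 0.848′; 10 + 0.848/60 = 10.014133
  E ⇒ keep positive

1. -84.52370, 91.68575
2. 48.68853, -71.42863
3. -0.94579, -94.51747
4. -87.56440, -113.00288
5. -17.46299, 126.03046
6. -24.13191, 10.01413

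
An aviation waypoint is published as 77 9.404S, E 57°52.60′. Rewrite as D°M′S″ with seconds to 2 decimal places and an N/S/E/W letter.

77°09′24.24″ S, 57°52′36.00″ E

φ: 9.40400′ → 9′ and 0.40400 × 60 = 24.2400″
Longitude: 52.60000′ → 52′ and 0.60000 × 60 = 36.0000″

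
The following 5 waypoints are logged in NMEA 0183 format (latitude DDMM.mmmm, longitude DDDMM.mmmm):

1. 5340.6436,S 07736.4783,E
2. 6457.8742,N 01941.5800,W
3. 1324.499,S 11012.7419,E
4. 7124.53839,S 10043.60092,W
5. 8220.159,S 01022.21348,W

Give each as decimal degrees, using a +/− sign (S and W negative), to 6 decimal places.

Point 1:
  Lat: split at 2 digits → 53° and 40.6436′; 53 + 40.6436/60 = 53.6773933
  S ⇒ negate
  Lon: degrees = first 3 digits = 77, minutes = 36.4783; 77 + 36.4783/60 = 77.6079717
  E → positive
Point 2:
  Lat: degrees = first 2 digits = 64, minutes = 57.8742; 64 + 57.8742/60 = 64.9645700
  N ⇒ keep positive
  Longitude: split at 3 digits → 019° and 41.58′; 19 + 41.58/60 = 19.6930000
  hemisphere W, so the sign is −
Point 3:
  Lat: split at 2 digits → 13° and 24.499′; 13 + 24.499/60 = 13.4083167
  hemisphere S, so the sign is −
  λ: degrees = first 3 digits = 110, minutes = 12.7419; 110 + 12.7419/60 = 110.2123650
  E ⇒ keep positive
Point 4:
  φ: degrees = first 2 digits = 71, minutes = 24.53839; 71 + 24.53839/60 = 71.4089732
  S ⇒ negate
  Longitude: degrees = first 3 digits = 100, minutes = 43.60092; 100 + 43.60092/60 = 100.7266820
  hemisphere W, so the sign is −
Point 5:
  φ: split at 2 digits → 82° and 20.159′; 82 + 20.159/60 = 82.3359833
  S → negative
  Longitude: degrees = first 3 digits = 10, minutes = 22.21348; 10 + 22.21348/60 = 10.3702247
  hemisphere W, so the sign is −

1. -53.677393, 77.607972
2. 64.964570, -19.693000
3. -13.408317, 110.212365
4. -71.408973, -100.726682
5. -82.335983, -10.370225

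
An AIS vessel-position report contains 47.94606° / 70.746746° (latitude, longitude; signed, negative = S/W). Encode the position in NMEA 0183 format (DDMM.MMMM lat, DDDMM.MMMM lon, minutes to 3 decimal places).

4756.764,N / 07044.805,E

Latitude: minutes = (47.946060 − 47) × 60 = 56.76360
Lon: minutes = (70.746746 − 70) × 60 = 44.80476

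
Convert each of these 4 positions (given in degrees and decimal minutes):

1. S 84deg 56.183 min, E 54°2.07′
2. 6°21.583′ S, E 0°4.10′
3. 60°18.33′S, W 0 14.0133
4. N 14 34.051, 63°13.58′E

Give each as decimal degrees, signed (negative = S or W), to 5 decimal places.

Point 1:
  Lat: 56.183′ = 0.936383°; total 84.936383
  hemisphere S, so the sign is −
  Longitude: 2.07′ = 0.034500°; total 54.034500
  E → positive
Point 2:
  φ: 21.583′ = 0.359717°; total 6.359717
  S → negative
  λ: 4.1′ = 0.068333°; total 0.068333
  E → positive
Point 3:
  φ: 60 + 18.33/60 = 60.305500
  S ⇒ negate
  Lon: 0 + 14.0133/60 = 0.233555
  W ⇒ negate
Point 4:
  φ: 34.051′ = 0.567517°; total 14.567517
  N ⇒ keep positive
  λ: 13.58′ = 0.226333°; total 63.226333
  E ⇒ keep positive

1. -84.93638, 54.03450
2. -6.35972, 0.06833
3. -60.30550, -0.23356
4. 14.56752, 63.22633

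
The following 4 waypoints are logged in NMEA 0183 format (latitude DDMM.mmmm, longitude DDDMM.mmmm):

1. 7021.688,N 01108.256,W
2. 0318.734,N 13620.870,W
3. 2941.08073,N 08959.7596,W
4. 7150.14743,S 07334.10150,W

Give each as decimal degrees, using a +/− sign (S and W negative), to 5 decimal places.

1. 70.36147, -11.13760
2. 3.31223, -136.34783
3. 29.68468, -89.99599
4. -71.83579, -73.56836

Point 1:
  Latitude: split at 2 digits → 70° and 21.688′; 70 + 21.688/60 = 70.361467
  N ⇒ keep positive
  λ: degrees = first 3 digits = 11, minutes = 8.256; 11 + 8.256/60 = 11.137600
  hemisphere W, so the sign is −
Point 2:
  φ: degrees = first 2 digits = 3, minutes = 18.734; 3 + 18.734/60 = 3.312233
  N ⇒ keep positive
  Lon: degrees = first 3 digits = 136, minutes = 20.87; 136 + 20.87/60 = 136.347833
  W → negative
Point 3:
  Lat: split at 2 digits → 29° and 41.08073′; 29 + 41.08073/60 = 29.684679
  N → positive
  λ: degrees = first 3 digits = 89, minutes = 59.7596; 89 + 59.7596/60 = 89.995993
  hemisphere W, so the sign is −
Point 4:
  φ: split at 2 digits → 71° and 50.14743′; 71 + 50.14743/60 = 71.835791
  S → negative
  Longitude: split at 3 digits → 073° and 34.1015′; 73 + 34.1015/60 = 73.568358
  W → negative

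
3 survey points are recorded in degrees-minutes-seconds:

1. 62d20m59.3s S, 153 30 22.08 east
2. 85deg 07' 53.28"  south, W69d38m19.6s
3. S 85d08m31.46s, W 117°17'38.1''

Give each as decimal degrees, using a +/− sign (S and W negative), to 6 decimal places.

Point 1:
  φ: 62° + 20/60 + 59.3/3600 = 62 + 0.333333 + 0.016472 = 62.3498056
  hemisphere S, so the sign is −
  λ: 30′ + 22.08″ = 30.36800′; 153 + 30.36800/60 = 153.5061333
  E ⇒ keep positive
Point 2:
  Latitude: 85° + 7/60 + 53.28/3600 = 85 + 0.116667 + 0.014800 = 85.1314667
  hemisphere S, so the sign is −
  λ: 69 + 38/60 + 19.6/3600 = 69.6387778
  W ⇒ negate
Point 3:
  φ: 85° + 8/60 + 31.46/3600 = 85 + 0.133333 + 0.008739 = 85.1420722
  hemisphere S, so the sign is −
  Longitude: 117 + 17/60 + 38.1/3600 = 117.2939167
  hemisphere W, so the sign is −

1. -62.349806, 153.506133
2. -85.131467, -69.638778
3. -85.142072, -117.293917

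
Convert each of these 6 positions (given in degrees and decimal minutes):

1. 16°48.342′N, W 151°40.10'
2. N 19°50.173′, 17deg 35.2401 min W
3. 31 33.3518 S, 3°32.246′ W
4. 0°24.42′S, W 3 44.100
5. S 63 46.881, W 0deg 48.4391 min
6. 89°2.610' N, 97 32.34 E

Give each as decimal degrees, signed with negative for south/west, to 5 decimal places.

Point 1:
  Latitude: 16 + 48.342/60 = 16.805700
  N → positive
  Lon: 40.1′ = 0.668333°; total 151.668333
  hemisphere W, so the sign is −
Point 2:
  φ: 19 + 50.173/60 = 19.836217
  N → positive
  λ: 35.2401′ = 0.587335°; total 17.587335
  hemisphere W, so the sign is −
Point 3:
  Lat: 33.3518′ = 0.555863°; total 31.555863
  hemisphere S, so the sign is −
  Longitude: 32.246′ = 0.537433°; total 3.537433
  hemisphere W, so the sign is −
Point 4:
  φ: 24.42′ = 0.407000°; total 0.407000
  S ⇒ negate
  Lon: 3 + 44.1/60 = 3.735000
  hemisphere W, so the sign is −
Point 5:
  Latitude: 63 + 46.881/60 = 63.781350
  hemisphere S, so the sign is −
  Lon: 48.4391′ = 0.807318°; total 0.807318
  W → negative
Point 6:
  Lat: 2.61′ = 0.043500°; total 89.043500
  N → positive
  Longitude: 32.34′ = 0.539000°; total 97.539000
  E → positive

1. 16.80570, -151.66833
2. 19.83622, -17.58734
3. -31.55586, -3.53743
4. -0.40700, -3.73500
5. -63.78135, -0.80732
6. 89.04350, 97.53900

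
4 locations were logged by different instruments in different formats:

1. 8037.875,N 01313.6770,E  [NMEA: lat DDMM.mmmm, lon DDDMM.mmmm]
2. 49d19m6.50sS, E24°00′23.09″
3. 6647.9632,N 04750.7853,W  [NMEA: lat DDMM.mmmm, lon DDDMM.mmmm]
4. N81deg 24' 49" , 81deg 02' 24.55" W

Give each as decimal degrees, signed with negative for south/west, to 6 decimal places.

Point 1:
  φ: split at 2 digits → 80° and 37.875′; 80 + 37.875/60 = 80.6312500
  N ⇒ keep positive
  λ: split at 3 digits → 013° and 13.677′; 13 + 13.677/60 = 13.2279500
  E ⇒ keep positive
Point 2:
  Lat: 49° + 19/60 + 6.5/3600 = 49 + 0.316667 + 0.001806 = 49.3184722
  S ⇒ negate
  Longitude: 24 + 0/60 + 23.09/3600 = 24.0064139
  E → positive
Point 3:
  φ: degrees = first 2 digits = 66, minutes = 47.9632; 66 + 47.9632/60 = 66.7993867
  N → positive
  Lon: split at 3 digits → 047° and 50.7853′; 47 + 50.7853/60 = 47.8464217
  W ⇒ negate
Point 4:
  φ: 24′ + 49″ = 24.81667′; 81 + 24.81667/60 = 81.4136111
  N → positive
  Longitude: 81 + 2/60 + 24.55/3600 = 81.0401528
  W ⇒ negate

1. 80.631250, 13.227950
2. -49.318472, 24.006414
3. 66.799387, -47.846422
4. 81.413611, -81.040153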